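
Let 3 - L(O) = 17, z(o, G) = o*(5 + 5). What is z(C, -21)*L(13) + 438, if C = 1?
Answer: 298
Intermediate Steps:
z(o, G) = 10*o (z(o, G) = o*10 = 10*o)
L(O) = -14 (L(O) = 3 - 1*17 = 3 - 17 = -14)
z(C, -21)*L(13) + 438 = (10*1)*(-14) + 438 = 10*(-14) + 438 = -140 + 438 = 298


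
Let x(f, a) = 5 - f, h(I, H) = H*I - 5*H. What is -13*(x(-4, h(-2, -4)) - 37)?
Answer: 364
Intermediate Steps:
h(I, H) = -5*H + H*I
-13*(x(-4, h(-2, -4)) - 37) = -13*((5 - 1*(-4)) - 37) = -13*((5 + 4) - 37) = -13*(9 - 37) = -13*(-28) = 364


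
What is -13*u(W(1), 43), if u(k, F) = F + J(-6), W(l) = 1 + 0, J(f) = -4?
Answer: -507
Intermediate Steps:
W(l) = 1
u(k, F) = -4 + F (u(k, F) = F - 4 = -4 + F)
-13*u(W(1), 43) = -13*(-4 + 43) = -13*39 = -507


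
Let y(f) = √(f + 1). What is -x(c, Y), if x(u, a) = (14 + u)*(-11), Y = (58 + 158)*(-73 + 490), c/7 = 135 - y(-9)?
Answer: 10549 - 154*I*√2 ≈ 10549.0 - 217.79*I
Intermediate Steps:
y(f) = √(1 + f)
c = 945 - 14*I*√2 (c = 7*(135 - √(1 - 9)) = 7*(135 - √(-8)) = 7*(135 - 2*I*√2) = 945 - 14*I*√2 ≈ 945.0 - 19.799*I)
Y = 90072 (Y = 216*417 = 90072)
x(u, a) = -154 - 11*u
-x(c, Y) = -(-154 - 11*(945 - 14*I*√2)) = -(-154 + (-10395 + 154*I*√2)) = -(-10549 + 154*I*√2) = 10549 - 154*I*√2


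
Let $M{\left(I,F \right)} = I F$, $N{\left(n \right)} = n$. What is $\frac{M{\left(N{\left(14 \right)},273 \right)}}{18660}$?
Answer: $\frac{637}{3110} \approx 0.20482$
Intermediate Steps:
$M{\left(I,F \right)} = F I$
$\frac{M{\left(N{\left(14 \right)},273 \right)}}{18660} = \frac{273 \cdot 14}{18660} = 3822 \cdot \frac{1}{18660} = \frac{637}{3110}$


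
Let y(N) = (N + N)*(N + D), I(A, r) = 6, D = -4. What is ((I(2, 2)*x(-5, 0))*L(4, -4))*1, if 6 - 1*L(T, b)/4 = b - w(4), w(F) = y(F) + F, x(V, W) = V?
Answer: -1680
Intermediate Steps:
y(N) = 2*N*(-4 + N) (y(N) = (N + N)*(N - 4) = (2*N)*(-4 + N) = 2*N*(-4 + N))
w(F) = F + 2*F*(-4 + F) (w(F) = 2*F*(-4 + F) + F = F + 2*F*(-4 + F))
L(T, b) = 40 - 4*b (L(T, b) = 24 - 4*(b - 4*(-7 + 2*4)) = 24 - 4*(b - 4*(-7 + 8)) = 24 - 4*(b - 4) = 24 - 4*(-4 + b) = 24 + (16 - 4*b) = 40 - 4*b)
((I(2, 2)*x(-5, 0))*L(4, -4))*1 = ((6*(-5))*(40 - 4*(-4)))*1 = -30*(40 + 16)*1 = -30*56*1 = -1680*1 = -1680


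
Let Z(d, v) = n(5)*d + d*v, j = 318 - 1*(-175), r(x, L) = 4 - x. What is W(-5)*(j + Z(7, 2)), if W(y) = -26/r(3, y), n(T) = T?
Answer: -14092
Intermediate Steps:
j = 493 (j = 318 + 175 = 493)
Z(d, v) = 5*d + d*v
W(y) = -26 (W(y) = -26/(4 - 1*3) = -26/(4 - 3) = -26/1 = -26*1 = -26)
W(-5)*(j + Z(7, 2)) = -26*(493 + 7*(5 + 2)) = -26*(493 + 7*7) = -26*(493 + 49) = -26*542 = -14092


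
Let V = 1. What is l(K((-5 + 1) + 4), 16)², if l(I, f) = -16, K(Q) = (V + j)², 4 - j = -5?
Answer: 256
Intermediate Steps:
j = 9 (j = 4 - 1*(-5) = 4 + 5 = 9)
K(Q) = 100 (K(Q) = (1 + 9)² = 10² = 100)
l(K((-5 + 1) + 4), 16)² = (-16)² = 256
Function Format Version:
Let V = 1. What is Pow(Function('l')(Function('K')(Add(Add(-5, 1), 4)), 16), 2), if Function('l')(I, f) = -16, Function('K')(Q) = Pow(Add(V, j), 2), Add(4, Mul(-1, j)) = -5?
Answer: 256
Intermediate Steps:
j = 9 (j = Add(4, Mul(-1, -5)) = Add(4, 5) = 9)
Function('K')(Q) = 100 (Function('K')(Q) = Pow(Add(1, 9), 2) = Pow(10, 2) = 100)
Pow(Function('l')(Function('K')(Add(Add(-5, 1), 4)), 16), 2) = Pow(-16, 2) = 256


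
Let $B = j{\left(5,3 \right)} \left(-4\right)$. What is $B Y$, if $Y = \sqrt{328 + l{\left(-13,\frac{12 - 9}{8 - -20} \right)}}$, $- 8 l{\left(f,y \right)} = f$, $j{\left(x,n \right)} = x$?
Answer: $- 15 \sqrt{586} \approx -363.11$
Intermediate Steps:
$l{\left(f,y \right)} = - \frac{f}{8}$
$Y = \frac{3 \sqrt{586}}{4}$ ($Y = \sqrt{328 - - \frac{13}{8}} = \sqrt{328 + \frac{13}{8}} = \sqrt{\frac{2637}{8}} = \frac{3 \sqrt{586}}{4} \approx 18.156$)
$B = -20$ ($B = 5 \left(-4\right) = -20$)
$B Y = - 20 \frac{3 \sqrt{586}}{4} = - 15 \sqrt{586}$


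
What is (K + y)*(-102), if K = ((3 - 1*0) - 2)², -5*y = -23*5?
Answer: -2448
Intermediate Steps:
y = 23 (y = -(-23)*5/5 = -⅕*(-115) = 23)
K = 1 (K = ((3 + 0) - 2)² = (3 - 2)² = 1² = 1)
(K + y)*(-102) = (1 + 23)*(-102) = 24*(-102) = -2448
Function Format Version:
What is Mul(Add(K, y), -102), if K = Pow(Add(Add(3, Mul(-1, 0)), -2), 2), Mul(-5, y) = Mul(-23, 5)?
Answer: -2448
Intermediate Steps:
y = 23 (y = Mul(Rational(-1, 5), Mul(-23, 5)) = Mul(Rational(-1, 5), -115) = 23)
K = 1 (K = Pow(Add(Add(3, 0), -2), 2) = Pow(Add(3, -2), 2) = Pow(1, 2) = 1)
Mul(Add(K, y), -102) = Mul(Add(1, 23), -102) = Mul(24, -102) = -2448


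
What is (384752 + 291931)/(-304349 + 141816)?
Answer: -96669/23219 ≈ -4.1634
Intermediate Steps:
(384752 + 291931)/(-304349 + 141816) = 676683/(-162533) = 676683*(-1/162533) = -96669/23219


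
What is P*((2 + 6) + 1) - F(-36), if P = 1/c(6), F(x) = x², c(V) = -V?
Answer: -2595/2 ≈ -1297.5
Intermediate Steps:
P = -⅙ (P = 1/(-1*6) = 1/(-6) = -⅙ ≈ -0.16667)
P*((2 + 6) + 1) - F(-36) = -((2 + 6) + 1)/6 - 1*(-36)² = -(8 + 1)/6 - 1*1296 = -⅙*9 - 1296 = -3/2 - 1296 = -2595/2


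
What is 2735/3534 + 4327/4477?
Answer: 27536213/15821718 ≈ 1.7404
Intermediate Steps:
2735/3534 + 4327/4477 = 27536213/15821718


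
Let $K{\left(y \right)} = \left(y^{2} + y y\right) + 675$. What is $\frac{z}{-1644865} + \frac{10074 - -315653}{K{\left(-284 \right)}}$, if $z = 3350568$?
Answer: $- \frac{6971516761}{266446746755} \approx -0.026165$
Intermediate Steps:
$K{\left(y \right)} = 675 + 2 y^{2}$ ($K{\left(y \right)} = \left(y^{2} + y^{2}\right) + 675 = 2 y^{2} + 675 = 675 + 2 y^{2}$)
$\frac{z}{-1644865} + \frac{10074 - -315653}{K{\left(-284 \right)}} = \frac{3350568}{-1644865} + \frac{10074 - -315653}{675 + 2 \left(-284\right)^{2}} = 3350568 \left(- \frac{1}{1644865}\right) + \frac{10074 + 315653}{675 + 2 \cdot 80656} = - \frac{3350568}{1644865} + \frac{325727}{675 + 161312} = - \frac{3350568}{1644865} + \frac{325727}{161987} = - \frac{6971516761}{266446746755}$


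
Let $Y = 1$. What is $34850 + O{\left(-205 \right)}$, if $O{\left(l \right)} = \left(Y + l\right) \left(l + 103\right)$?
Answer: $55658$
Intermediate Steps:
$O{\left(l \right)} = \left(1 + l\right) \left(103 + l\right)$ ($O{\left(l \right)} = \left(1 + l\right) \left(l + 103\right) = \left(1 + l\right) \left(103 + l\right)$)
$34850 + O{\left(-205 \right)} = 34850 + \left(103 + \left(-205\right)^{2} + 104 \left(-205\right)\right) = 34850 + \left(103 + 42025 - 21320\right) = 34850 + 20808 = 55658$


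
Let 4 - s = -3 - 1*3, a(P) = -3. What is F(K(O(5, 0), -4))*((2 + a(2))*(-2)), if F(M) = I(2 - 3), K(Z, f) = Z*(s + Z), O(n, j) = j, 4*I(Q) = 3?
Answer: 3/2 ≈ 1.5000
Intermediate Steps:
I(Q) = ¾ (I(Q) = (¼)*3 = ¾)
s = 10 (s = 4 - (-3 - 1*3) = 4 - (-3 - 3) = 4 - 1*(-6) = 4 + 6 = 10)
K(Z, f) = Z*(10 + Z)
F(M) = ¾
F(K(O(5, 0), -4))*((2 + a(2))*(-2)) = 3*((2 - 3)*(-2))/4 = 3*(-1*(-2))/4 = (¾)*2 = 3/2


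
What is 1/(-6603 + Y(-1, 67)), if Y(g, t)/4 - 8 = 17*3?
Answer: -1/6367 ≈ -0.00015706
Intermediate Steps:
Y(g, t) = 236 (Y(g, t) = 32 + 4*(17*3) = 32 + 4*51 = 32 + 204 = 236)
1/(-6603 + Y(-1, 67)) = 1/(-6603 + 236) = 1/(-6367) = -1/6367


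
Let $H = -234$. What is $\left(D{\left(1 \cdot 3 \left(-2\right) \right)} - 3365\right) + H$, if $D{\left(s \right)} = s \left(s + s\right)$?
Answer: $-3527$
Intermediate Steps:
$D{\left(s \right)} = 2 s^{2}$ ($D{\left(s \right)} = s 2 s = 2 s^{2}$)
$\left(D{\left(1 \cdot 3 \left(-2\right) \right)} - 3365\right) + H = \left(2 \left(1 \cdot 3 \left(-2\right)\right)^{2} - 3365\right) - 234 = \left(2 \left(3 \left(-2\right)\right)^{2} - 3365\right) - 234 = \left(2 \left(-6\right)^{2} - 3365\right) - 234 = \left(2 \cdot 36 - 3365\right) - 234 = \left(72 - 3365\right) - 234 = -3293 - 234 = -3527$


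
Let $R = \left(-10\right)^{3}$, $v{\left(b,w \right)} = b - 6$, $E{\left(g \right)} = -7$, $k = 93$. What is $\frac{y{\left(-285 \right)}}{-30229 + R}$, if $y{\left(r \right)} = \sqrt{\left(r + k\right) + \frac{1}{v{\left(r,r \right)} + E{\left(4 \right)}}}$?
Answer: $- \frac{i \sqrt{17050666}}{9306242} \approx - 0.00044371 i$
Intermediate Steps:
$v{\left(b,w \right)} = -6 + b$ ($v{\left(b,w \right)} = b - 6 = -6 + b$)
$R = -1000$
$y{\left(r \right)} = \sqrt{93 + r + \frac{1}{-13 + r}}$ ($y{\left(r \right)} = \sqrt{\left(r + 93\right) + \frac{1}{\left(-6 + r\right) - 7}} = \sqrt{\left(93 + r\right) + \frac{1}{-13 + r}} = \sqrt{93 + r + \frac{1}{-13 + r}}$)
$\frac{y{\left(-285 \right)}}{-30229 + R} = \frac{\sqrt{\frac{1 + \left(-13 - 285\right) \left(93 - 285\right)}{-13 - 285}}}{-30229 - 1000} = \frac{\sqrt{\frac{1 - -57216}{-298}}}{-31229} = \sqrt{- \frac{1 + 57216}{298}} \left(- \frac{1}{31229}\right) = \sqrt{\left(- \frac{1}{298}\right) 57217} \left(- \frac{1}{31229}\right) = \sqrt{- \frac{57217}{298}} \left(- \frac{1}{31229}\right) = \frac{i \sqrt{17050666}}{298} \left(- \frac{1}{31229}\right) = - \frac{i \sqrt{17050666}}{9306242}$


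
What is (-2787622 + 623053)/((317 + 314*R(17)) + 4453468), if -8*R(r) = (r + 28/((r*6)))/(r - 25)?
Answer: -3532576608/7268715437 ≈ -0.48600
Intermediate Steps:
R(r) = -(r + 14/(3*r))/(8*(-25 + r)) (R(r) = -(r + 28/((r*6)))/(8*(r - 25)) = -(r + 28/((6*r)))/(8*(-25 + r)) = -(r + 28*(1/(6*r)))/(8*(-25 + r)) = -(r + 14/(3*r))/(8*(-25 + r)))
(-2787622 + 623053)/((317 + 314*R(17)) + 4453468) = (-2787622 + 623053)/((317 + 314*((1/24)*(-14 - 3*17**2)/(17*(-25 + 17)))) + 4453468) = -2164569/((317 + 314*((1/24)*(1/17)*(-14 - 3*289)/(-8))) + 4453468) = -2164569/((317 + 314*((1/24)*(1/17)*(-1/8)*(-14 - 867))) + 4453468) = -2164569/((317 + 314*((1/24)*(1/17)*(-1/8)*(-881))) + 4453468) = -2164569/((317 + 314*(881/3264)) + 4453468) = -2164569/((317 + 138317/1632) + 4453468) = -2164569/(655661/1632 + 4453468) = -2164569/7268715437/1632 = -2164569*1632/7268715437 = -3532576608/7268715437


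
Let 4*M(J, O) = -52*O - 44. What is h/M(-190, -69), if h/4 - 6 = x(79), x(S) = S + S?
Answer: 328/443 ≈ 0.74041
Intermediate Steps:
x(S) = 2*S
h = 656 (h = 24 + 4*(2*79) = 24 + 4*158 = 24 + 632 = 656)
M(J, O) = -11 - 13*O (M(J, O) = (-52*O - 44)/4 = (-44 - 52*O)/4 = -11 - 13*O)
h/M(-190, -69) = 656/(-11 - 13*(-69)) = 656/(-11 + 897) = 656/886 = 656*(1/886) = 328/443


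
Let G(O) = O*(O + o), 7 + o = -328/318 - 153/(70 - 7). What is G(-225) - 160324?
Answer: -39825179/371 ≈ -1.0735e+5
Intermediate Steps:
o = -11642/1113 (o = -7 + (-328/318 - 153/(70 - 7)) = -7 + (-328*1/318 - 153/63) = -7 + (-164/159 - 153*1/63) = -7 + (-164/159 - 17/7) = -7 - 3851/1113 = -11642/1113 ≈ -10.460)
G(O) = O*(-11642/1113 + O) (G(O) = O*(O - 11642/1113) = O*(-11642/1113 + O))
G(-225) - 160324 = (1/1113)*(-225)*(-11642 + 1113*(-225)) - 160324 = (1/1113)*(-225)*(-11642 - 250425) - 160324 = (1/1113)*(-225)*(-262067) - 160324 = 19655025/371 - 160324 = -39825179/371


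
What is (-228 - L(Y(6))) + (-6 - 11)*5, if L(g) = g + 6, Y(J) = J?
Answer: -325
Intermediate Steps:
L(g) = 6 + g
(-228 - L(Y(6))) + (-6 - 11)*5 = (-228 - (6 + 6)) + (-6 - 11)*5 = (-228 - 1*12) - 17*5 = (-228 - 12) - 85 = -240 - 85 = -325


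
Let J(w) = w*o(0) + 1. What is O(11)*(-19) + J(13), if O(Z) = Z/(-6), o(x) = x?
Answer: 215/6 ≈ 35.833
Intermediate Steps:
O(Z) = -Z/6 (O(Z) = Z*(-⅙) = -Z/6)
J(w) = 1 (J(w) = w*0 + 1 = 0 + 1 = 1)
O(11)*(-19) + J(13) = -⅙*11*(-19) + 1 = -11/6*(-19) + 1 = 209/6 + 1 = 215/6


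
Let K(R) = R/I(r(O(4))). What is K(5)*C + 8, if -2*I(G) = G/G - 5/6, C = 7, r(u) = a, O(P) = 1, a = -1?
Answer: -412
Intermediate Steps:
r(u) = -1
I(G) = -1/12 (I(G) = -(G/G - 5/6)/2 = -(1 - 5*1/6)/2 = -(1 - 5/6)/2 = -1/2*1/6 = -1/12)
K(R) = -12*R (K(R) = R/(-1/12) = R*(-12) = -12*R)
K(5)*C + 8 = -12*5*7 + 8 = -60*7 + 8 = -420 + 8 = -412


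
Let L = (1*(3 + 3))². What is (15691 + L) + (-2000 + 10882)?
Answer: 24609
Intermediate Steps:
L = 36 (L = (1*6)² = 6² = 36)
(15691 + L) + (-2000 + 10882) = (15691 + 36) + (-2000 + 10882) = 15727 + 8882 = 24609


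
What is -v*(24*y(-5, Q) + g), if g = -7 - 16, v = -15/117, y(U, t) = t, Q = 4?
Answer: 365/39 ≈ 9.3590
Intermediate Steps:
v = -5/39 (v = -15*1/117 = -5/39 ≈ -0.12821)
g = -23
-v*(24*y(-5, Q) + g) = -(-5)*(24*4 - 23)/39 = -(-5)*(96 - 23)/39 = -(-5)*73/39 = -1*(-365/39) = 365/39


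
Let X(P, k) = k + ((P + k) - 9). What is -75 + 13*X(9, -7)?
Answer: -257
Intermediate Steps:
X(P, k) = -9 + P + 2*k (X(P, k) = k + (-9 + P + k) = -9 + P + 2*k)
-75 + 13*X(9, -7) = -75 + 13*(-9 + 9 + 2*(-7)) = -75 + 13*(-9 + 9 - 14) = -75 + 13*(-14) = -75 - 182 = -257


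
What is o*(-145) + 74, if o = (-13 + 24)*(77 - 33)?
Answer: -70106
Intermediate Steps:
o = 484 (o = 11*44 = 484)
o*(-145) + 74 = 484*(-145) + 74 = -70180 + 74 = -70106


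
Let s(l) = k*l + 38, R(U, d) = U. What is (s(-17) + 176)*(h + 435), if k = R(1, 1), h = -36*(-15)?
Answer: 192075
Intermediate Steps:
h = 540
k = 1
s(l) = 38 + l (s(l) = 1*l + 38 = l + 38 = 38 + l)
(s(-17) + 176)*(h + 435) = ((38 - 17) + 176)*(540 + 435) = (21 + 176)*975 = 197*975 = 192075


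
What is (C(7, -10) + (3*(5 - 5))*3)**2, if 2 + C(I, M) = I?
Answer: 25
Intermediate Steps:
C(I, M) = -2 + I
(C(7, -10) + (3*(5 - 5))*3)**2 = ((-2 + 7) + (3*(5 - 5))*3)**2 = (5 + (3*0)*3)**2 = (5 + 0*3)**2 = (5 + 0)**2 = 5**2 = 25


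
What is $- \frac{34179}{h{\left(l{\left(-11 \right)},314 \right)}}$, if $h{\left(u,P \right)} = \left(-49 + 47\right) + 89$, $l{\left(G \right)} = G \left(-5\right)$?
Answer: $- \frac{11393}{29} \approx -392.86$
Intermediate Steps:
$l{\left(G \right)} = - 5 G$
$h{\left(u,P \right)} = 87$ ($h{\left(u,P \right)} = -2 + 89 = 87$)
$- \frac{34179}{h{\left(l{\left(-11 \right)},314 \right)}} = - \frac{34179}{87} = \left(-34179\right) \frac{1}{87} = - \frac{11393}{29}$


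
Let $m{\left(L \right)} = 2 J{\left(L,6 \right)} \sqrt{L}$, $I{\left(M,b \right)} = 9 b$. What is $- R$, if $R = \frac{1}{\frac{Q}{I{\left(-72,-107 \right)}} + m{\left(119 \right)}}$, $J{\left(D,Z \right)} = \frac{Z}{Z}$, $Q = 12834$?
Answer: $- \frac{76291}{1708124} - \frac{11449 \sqrt{119}}{1708124} \approx -0.11778$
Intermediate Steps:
$J{\left(D,Z \right)} = 1$
$m{\left(L \right)} = 2 \sqrt{L}$ ($m{\left(L \right)} = 2 \cdot 1 \sqrt{L} = 2 \sqrt{L}$)
$R = \frac{1}{- \frac{1426}{107} + 2 \sqrt{119}}$ ($R = \frac{1}{\frac{12834}{9 \left(-107\right)} + 2 \sqrt{119}} = \frac{1}{\frac{12834}{-963} + 2 \sqrt{119}} = \frac{1}{12834 \left(- \frac{1}{963}\right) + 2 \sqrt{119}} = \frac{1}{- \frac{1426}{107} + 2 \sqrt{119}} \approx 0.11778$)
$- R = - (\frac{76291}{1708124} + \frac{11449 \sqrt{119}}{1708124}) = - \frac{76291}{1708124} - \frac{11449 \sqrt{119}}{1708124}$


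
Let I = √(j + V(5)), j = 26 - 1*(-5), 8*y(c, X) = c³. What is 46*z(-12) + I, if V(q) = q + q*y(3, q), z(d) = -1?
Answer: -46 + 3*√94/4 ≈ -38.728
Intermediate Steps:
y(c, X) = c³/8
j = 31 (j = 26 + 5 = 31)
V(q) = 35*q/8 (V(q) = q + q*((⅛)*3³) = q + q*((⅛)*27) = q + q*(27/8) = q + 27*q/8 = 35*q/8)
I = 3*√94/4 (I = √(31 + (35/8)*5) = √(31 + 175/8) = √(423/8) = 3*√94/4 ≈ 7.2715)
46*z(-12) + I = 46*(-1) + 3*√94/4 = -46 + 3*√94/4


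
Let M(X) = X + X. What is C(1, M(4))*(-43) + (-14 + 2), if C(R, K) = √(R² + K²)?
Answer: -12 - 43*√65 ≈ -358.68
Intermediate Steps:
M(X) = 2*X
C(R, K) = √(K² + R²)
C(1, M(4))*(-43) + (-14 + 2) = √((2*4)² + 1²)*(-43) + (-14 + 2) = √(8² + 1)*(-43) - 12 = √(64 + 1)*(-43) - 12 = √65*(-43) - 12 = -43*√65 - 12 = -12 - 43*√65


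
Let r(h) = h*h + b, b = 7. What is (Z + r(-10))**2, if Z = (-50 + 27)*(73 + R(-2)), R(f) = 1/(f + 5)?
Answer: 22458121/9 ≈ 2.4953e+6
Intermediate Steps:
r(h) = 7 + h**2 (r(h) = h*h + 7 = h**2 + 7 = 7 + h**2)
R(f) = 1/(5 + f)
Z = -5060/3 (Z = (-50 + 27)*(73 + 1/(5 - 2)) = -23*(73 + 1/3) = -23*220/3 = -5060/3 ≈ -1686.7)
(Z + r(-10))**2 = (-5060/3 + (7 + (-10)**2))**2 = (-5060/3 + (7 + 100))**2 = (-5060/3 + 107)**2 = (-4739/3)**2 = 22458121/9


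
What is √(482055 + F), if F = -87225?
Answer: 3*√43870 ≈ 628.36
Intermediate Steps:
√(482055 + F) = √(482055 - 87225) = √394830 = 3*√43870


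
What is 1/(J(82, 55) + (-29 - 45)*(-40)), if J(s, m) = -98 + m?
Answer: 1/2917 ≈ 0.00034282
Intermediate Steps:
1/(J(82, 55) + (-29 - 45)*(-40)) = 1/((-98 + 55) + (-29 - 45)*(-40)) = 1/(-43 - 74*(-40)) = 1/(-43 + 2960) = 1/2917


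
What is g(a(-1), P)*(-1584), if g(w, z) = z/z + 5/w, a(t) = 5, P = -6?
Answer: -3168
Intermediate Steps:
g(w, z) = 1 + 5/w
g(a(-1), P)*(-1584) = ((5 + 5)/5)*(-1584) = ((⅕)*10)*(-1584) = 2*(-1584) = -3168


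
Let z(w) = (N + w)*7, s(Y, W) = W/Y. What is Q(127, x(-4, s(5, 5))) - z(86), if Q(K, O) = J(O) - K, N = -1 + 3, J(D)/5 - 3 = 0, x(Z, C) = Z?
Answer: -728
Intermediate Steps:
J(D) = 15 (J(D) = 15 + 5*0 = 15 + 0 = 15)
N = 2
Q(K, O) = 15 - K
z(w) = 14 + 7*w (z(w) = (2 + w)*7 = 14 + 7*w)
Q(127, x(-4, s(5, 5))) - z(86) = (15 - 1*127) - (14 + 7*86) = (15 - 127) - (14 + 602) = -112 - 1*616 = -112 - 616 = -728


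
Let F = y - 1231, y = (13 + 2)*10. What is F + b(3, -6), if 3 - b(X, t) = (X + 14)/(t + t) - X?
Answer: -12883/12 ≈ -1073.6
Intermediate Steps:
b(X, t) = 3 + X - (14 + X)/(2*t) (b(X, t) = 3 - ((X + 14)/(t + t) - X) = 3 - ((14 + X)/((2*t)) - X) = 3 - ((14 + X)*(1/(2*t)) - X) = 3 - ((14 + X)/(2*t) - X) = 3 - (-X + (14 + X)/(2*t)) = 3 + (X - (14 + X)/(2*t)) = 3 + X - (14 + X)/(2*t))
y = 150 (y = 15*10 = 150)
F = -1081 (F = 150 - 1231 = -1081)
F + b(3, -6) = -1081 + (-7 - ½*3 - 6*(3 + 3))/(-6) = -1081 - (-7 - 3/2 - 6*6)/6 = -1081 - (-7 - 3/2 - 36)/6 = -1081 - ⅙*(-89/2) = -1081 + 89/12 = -12883/12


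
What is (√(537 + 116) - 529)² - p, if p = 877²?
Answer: -769129 + (529 - √653)² ≈ -5.1567e+5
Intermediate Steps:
p = 769129
(√(537 + 116) - 529)² - p = (√(537 + 116) - 529)² - 1*769129 = (√653 - 529)² - 769129 = (-529 + √653)² - 769129 = -769129 + (-529 + √653)²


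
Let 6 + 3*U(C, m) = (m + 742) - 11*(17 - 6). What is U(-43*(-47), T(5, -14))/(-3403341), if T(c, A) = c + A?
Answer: -202/3403341 ≈ -5.9353e-5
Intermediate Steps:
T(c, A) = A + c
U(C, m) = 205 + m/3 (U(C, m) = -2 + ((m + 742) - 11*(17 - 6))/3 = -2 + ((742 + m) - 11*11)/3 = -2 + ((742 + m) - 121)/3 = -2 + (621 + m)/3 = -2 + (207 + m/3) = 205 + m/3)
U(-43*(-47), T(5, -14))/(-3403341) = (205 + (-14 + 5)/3)/(-3403341) = (205 + (1/3)*(-9))*(-1/3403341) = (205 - 3)*(-1/3403341) = 202*(-1/3403341) = -202/3403341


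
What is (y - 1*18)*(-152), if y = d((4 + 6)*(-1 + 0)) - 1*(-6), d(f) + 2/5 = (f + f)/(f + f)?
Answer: 8664/5 ≈ 1732.8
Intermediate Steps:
d(f) = 3/5 (d(f) = -2/5 + (f + f)/(f + f) = -2/5 + (2*f)/((2*f)) = -2/5 + (2*f)*(1/(2*f)) = -2/5 + 1 = 3/5)
y = 33/5 (y = 3/5 - 1*(-6) = 3/5 + 6 = 33/5 ≈ 6.6000)
(y - 1*18)*(-152) = (33/5 - 1*18)*(-152) = (33/5 - 18)*(-152) = -57/5*(-152) = 8664/5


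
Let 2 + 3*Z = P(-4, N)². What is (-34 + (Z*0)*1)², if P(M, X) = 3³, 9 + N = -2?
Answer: 1156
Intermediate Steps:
N = -11 (N = -9 - 2 = -11)
P(M, X) = 27
Z = 727/3 (Z = -⅔ + (⅓)*27² = -⅔ + (⅓)*729 = -⅔ + 243 = 727/3 ≈ 242.33)
(-34 + (Z*0)*1)² = (-34 + ((727/3)*0)*1)² = (-34 + 0*1)² = (-34 + 0)² = (-34)² = 1156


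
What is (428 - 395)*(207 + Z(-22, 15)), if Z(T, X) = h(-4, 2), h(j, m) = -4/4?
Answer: 6798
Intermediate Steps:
h(j, m) = -1 (h(j, m) = -4*1/4 = -1)
Z(T, X) = -1
(428 - 395)*(207 + Z(-22, 15)) = (428 - 395)*(207 - 1) = 33*206 = 6798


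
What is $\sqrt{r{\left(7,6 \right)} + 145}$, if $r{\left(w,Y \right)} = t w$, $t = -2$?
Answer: $\sqrt{131} \approx 11.446$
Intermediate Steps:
$r{\left(w,Y \right)} = - 2 w$
$\sqrt{r{\left(7,6 \right)} + 145} = \sqrt{\left(-2\right) 7 + 145} = \sqrt{-14 + 145} = \sqrt{131}$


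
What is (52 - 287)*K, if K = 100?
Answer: -23500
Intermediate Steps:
(52 - 287)*K = (52 - 287)*100 = -235*100 = -23500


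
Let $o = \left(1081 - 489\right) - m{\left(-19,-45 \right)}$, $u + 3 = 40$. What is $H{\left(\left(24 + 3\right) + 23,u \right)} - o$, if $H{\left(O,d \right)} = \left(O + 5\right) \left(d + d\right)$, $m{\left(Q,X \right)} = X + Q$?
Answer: $3414$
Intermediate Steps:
$u = 37$ ($u = -3 + 40 = 37$)
$m{\left(Q,X \right)} = Q + X$
$H{\left(O,d \right)} = 2 d \left(5 + O\right)$ ($H{\left(O,d \right)} = \left(5 + O\right) 2 d = 2 d \left(5 + O\right)$)
$o = 656$ ($o = \left(1081 - 489\right) - \left(-19 - 45\right) = \left(1081 - 489\right) - -64 = 592 + 64 = 656$)
$H{\left(\left(24 + 3\right) + 23,u \right)} - o = 2 \cdot 37 \left(5 + \left(\left(24 + 3\right) + 23\right)\right) - 656 = 2 \cdot 37 \left(5 + \left(27 + 23\right)\right) - 656 = 2 \cdot 37 \left(5 + 50\right) - 656 = 2 \cdot 37 \cdot 55 - 656 = 4070 - 656 = 3414$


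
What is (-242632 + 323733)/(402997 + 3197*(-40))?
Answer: 81101/275117 ≈ 0.29479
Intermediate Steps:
(-242632 + 323733)/(402997 + 3197*(-40)) = 81101/(402997 - 127880) = 81101/275117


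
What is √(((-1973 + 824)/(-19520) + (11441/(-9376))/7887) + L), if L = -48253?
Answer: I*√1534130719138262960800305/5638574040 ≈ 219.67*I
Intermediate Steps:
√(((-1973 + 824)/(-19520) + (11441/(-9376))/7887) + L) = √(((-1973 + 824)/(-19520) + (11441/(-9376))/7887) - 48253) = √((-1149*(-1/19520) + (11441*(-1/9376))*(1/7887)) - 48253) = √((1149/19520 - 11441/9376*1/7887) - 48253) = √((1149/19520 - 11441/73948512) - 48253) = √(2648234749/45108592320 - 48253) = √(-2176622256982211/45108592320) = I*√1534130719138262960800305/5638574040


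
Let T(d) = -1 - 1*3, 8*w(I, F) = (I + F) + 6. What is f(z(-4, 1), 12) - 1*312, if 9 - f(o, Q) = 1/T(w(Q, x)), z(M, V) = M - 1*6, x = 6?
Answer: -1211/4 ≈ -302.75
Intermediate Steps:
z(M, V) = -6 + M (z(M, V) = M - 6 = -6 + M)
w(I, F) = ¾ + F/8 + I/8 (w(I, F) = ((I + F) + 6)/8 = ((F + I) + 6)/8 = (6 + F + I)/8 = ¾ + F/8 + I/8)
T(d) = -4 (T(d) = -1 - 3 = -4)
f(o, Q) = 37/4 (f(o, Q) = 9 - 1/(-4) = 9 - 1*(-¼) = 9 + ¼ = 37/4)
f(z(-4, 1), 12) - 1*312 = 37/4 - 1*312 = 37/4 - 312 = -1211/4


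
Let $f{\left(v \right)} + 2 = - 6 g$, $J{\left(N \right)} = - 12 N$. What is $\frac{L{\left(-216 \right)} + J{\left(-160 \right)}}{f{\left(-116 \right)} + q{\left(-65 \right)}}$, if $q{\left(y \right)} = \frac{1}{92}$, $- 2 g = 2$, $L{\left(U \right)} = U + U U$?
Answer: $\frac{1483040}{123} \approx 12057.0$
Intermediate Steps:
$L{\left(U \right)} = U + U^{2}$
$g = -1$ ($g = \left(- \frac{1}{2}\right) 2 = -1$)
$q{\left(y \right)} = \frac{1}{92}$
$f{\left(v \right)} = 4$ ($f{\left(v \right)} = -2 - -6 = -2 + 6 = 4$)
$\frac{L{\left(-216 \right)} + J{\left(-160 \right)}}{f{\left(-116 \right)} + q{\left(-65 \right)}} = \frac{- 216 \left(1 - 216\right) - -1920}{4 + \frac{1}{92}} = \frac{\left(-216\right) \left(-215\right) + 1920}{\frac{369}{92}} = \left(46440 + 1920\right) \frac{92}{369} = 48360 \cdot \frac{92}{369} = \frac{1483040}{123}$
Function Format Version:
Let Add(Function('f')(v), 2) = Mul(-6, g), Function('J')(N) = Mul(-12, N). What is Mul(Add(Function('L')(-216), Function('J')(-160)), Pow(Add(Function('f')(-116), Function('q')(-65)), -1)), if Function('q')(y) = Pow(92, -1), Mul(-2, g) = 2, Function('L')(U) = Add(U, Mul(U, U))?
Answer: Rational(1483040, 123) ≈ 12057.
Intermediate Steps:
Function('L')(U) = Add(U, Pow(U, 2))
g = -1 (g = Mul(Rational(-1, 2), 2) = -1)
Function('q')(y) = Rational(1, 92)
Function('f')(v) = 4 (Function('f')(v) = Add(-2, Mul(-6, -1)) = Add(-2, 6) = 4)
Mul(Add(Function('L')(-216), Function('J')(-160)), Pow(Add(Function('f')(-116), Function('q')(-65)), -1)) = Mul(Add(Mul(-216, Add(1, -216)), Mul(-12, -160)), Pow(Add(4, Rational(1, 92)), -1)) = Mul(Add(Mul(-216, -215), 1920), Pow(Rational(369, 92), -1)) = Mul(Add(46440, 1920), Rational(92, 369)) = Mul(48360, Rational(92, 369)) = Rational(1483040, 123)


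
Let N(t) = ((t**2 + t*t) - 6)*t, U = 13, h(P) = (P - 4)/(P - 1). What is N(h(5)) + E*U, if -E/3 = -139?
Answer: 173425/32 ≈ 5419.5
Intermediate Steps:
h(P) = (-4 + P)/(-1 + P)
E = 417 (E = -3*(-139) = 417)
N(t) = t*(-6 + 2*t**2) (N(t) = ((t**2 + t**2) - 6)*t = (2*t**2 - 6)*t = (-6 + 2*t**2)*t = t*(-6 + 2*t**2))
N(h(5)) + E*U = 2*((-4 + 5)/(-1 + 5))*(-3 + ((-4 + 5)/(-1 + 5))**2) + 417*13 = 2*(1/4)*(-3 + (1/4)**2) + 5421 = 2*(1/4)*(-3 + 1/16) + 5421 = 2*(1/4)*(-47/16) + 5421 = -47/32 + 5421 = 173425/32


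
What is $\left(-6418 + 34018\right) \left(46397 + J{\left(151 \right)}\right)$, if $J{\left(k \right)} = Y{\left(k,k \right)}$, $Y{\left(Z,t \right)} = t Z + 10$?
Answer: $1910140800$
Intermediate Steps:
$Y{\left(Z,t \right)} = 10 + Z t$ ($Y{\left(Z,t \right)} = Z t + 10 = 10 + Z t$)
$J{\left(k \right)} = 10 + k^{2}$ ($J{\left(k \right)} = 10 + k k = 10 + k^{2}$)
$\left(-6418 + 34018\right) \left(46397 + J{\left(151 \right)}\right) = \left(-6418 + 34018\right) \left(46397 + \left(10 + 151^{2}\right)\right) = 27600 \left(46397 + \left(10 + 22801\right)\right) = 27600 \left(46397 + 22811\right) = 27600 \cdot 69208 = 1910140800$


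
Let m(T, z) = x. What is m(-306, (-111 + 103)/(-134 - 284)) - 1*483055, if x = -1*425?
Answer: -483480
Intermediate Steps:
x = -425
m(T, z) = -425
m(-306, (-111 + 103)/(-134 - 284)) - 1*483055 = -425 - 1*483055 = -425 - 483055 = -483480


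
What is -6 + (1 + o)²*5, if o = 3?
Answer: 74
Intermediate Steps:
-6 + (1 + o)²*5 = -6 + (1 + 3)²*5 = -6 + 4²*5 = -6 + 16*5 = -6 + 80 = 74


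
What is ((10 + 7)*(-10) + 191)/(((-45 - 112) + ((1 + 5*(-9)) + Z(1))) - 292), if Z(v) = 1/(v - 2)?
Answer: -21/494 ≈ -0.042510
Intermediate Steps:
Z(v) = 1/(-2 + v)
((10 + 7)*(-10) + 191)/(((-45 - 112) + ((1 + 5*(-9)) + Z(1))) - 292) = ((10 + 7)*(-10) + 191)/(((-45 - 112) + ((1 + 5*(-9)) + 1/(-2 + 1))) - 292) = (17*(-10) + 191)/((-157 + ((1 - 45) + 1/(-1))) - 292) = (-170 + 191)/((-157 + (-44 - 1)) - 292) = 21/((-157 - 45) - 292) = 21/(-202 - 292) = 21/(-494) = 21*(-1/494) = -21/494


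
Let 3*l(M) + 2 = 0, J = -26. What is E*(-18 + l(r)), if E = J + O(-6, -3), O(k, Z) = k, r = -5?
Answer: 1792/3 ≈ 597.33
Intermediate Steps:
l(M) = -⅔ (l(M) = -⅔ + (⅓)*0 = -⅔ + 0 = -⅔)
E = -32 (E = -26 - 6 = -32)
E*(-18 + l(r)) = -32*(-18 - ⅔) = -32*(-56/3) = 1792/3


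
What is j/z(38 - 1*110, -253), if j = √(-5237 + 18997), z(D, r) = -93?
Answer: -8*√215/93 ≈ -1.2613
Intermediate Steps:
j = 8*√215 (j = √13760 = 8*√215 ≈ 117.30)
j/z(38 - 1*110, -253) = (8*√215)/(-93) = (8*√215)*(-1/93) = -8*√215/93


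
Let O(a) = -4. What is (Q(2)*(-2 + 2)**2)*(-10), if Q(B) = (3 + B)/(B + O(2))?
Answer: 0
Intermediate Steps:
Q(B) = (3 + B)/(-4 + B) (Q(B) = (3 + B)/(B - 4) = (3 + B)/(-4 + B))
(Q(2)*(-2 + 2)**2)*(-10) = (((3 + 2)/(-4 + 2))*(-2 + 2)**2)*(-10) = ((5/(-2))*0**2)*(-10) = (-1/2*5*0)*(-10) = -5/2*0*(-10) = 0*(-10) = 0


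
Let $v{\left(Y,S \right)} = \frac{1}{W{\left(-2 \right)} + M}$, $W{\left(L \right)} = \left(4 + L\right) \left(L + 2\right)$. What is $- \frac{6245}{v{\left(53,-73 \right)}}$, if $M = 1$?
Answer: $-6245$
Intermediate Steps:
$W{\left(L \right)} = \left(2 + L\right) \left(4 + L\right)$ ($W{\left(L \right)} = \left(4 + L\right) \left(2 + L\right) = \left(2 + L\right) \left(4 + L\right)$)
$v{\left(Y,S \right)} = 1$ ($v{\left(Y,S \right)} = \frac{1}{\left(8 + \left(-2\right)^{2} + 6 \left(-2\right)\right) + 1} = \frac{1}{\left(8 + 4 - 12\right) + 1} = \frac{1}{0 + 1} = 1^{-1} = 1$)
$- \frac{6245}{v{\left(53,-73 \right)}} = - \frac{6245}{1} = \left(-6245\right) 1 = -6245$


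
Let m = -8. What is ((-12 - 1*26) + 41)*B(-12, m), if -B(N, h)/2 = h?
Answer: 48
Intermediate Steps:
B(N, h) = -2*h
((-12 - 1*26) + 41)*B(-12, m) = ((-12 - 1*26) + 41)*(-2*(-8)) = ((-12 - 26) + 41)*16 = (-38 + 41)*16 = 3*16 = 48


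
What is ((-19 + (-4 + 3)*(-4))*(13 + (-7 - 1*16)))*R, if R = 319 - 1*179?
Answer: 21000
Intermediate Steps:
R = 140 (R = 319 - 179 = 140)
((-19 + (-4 + 3)*(-4))*(13 + (-7 - 1*16)))*R = ((-19 + (-4 + 3)*(-4))*(13 + (-7 - 1*16)))*140 = ((-19 - 1*(-4))*(13 + (-7 - 16)))*140 = ((-19 + 4)*(13 - 23))*140 = -15*(-10)*140 = 150*140 = 21000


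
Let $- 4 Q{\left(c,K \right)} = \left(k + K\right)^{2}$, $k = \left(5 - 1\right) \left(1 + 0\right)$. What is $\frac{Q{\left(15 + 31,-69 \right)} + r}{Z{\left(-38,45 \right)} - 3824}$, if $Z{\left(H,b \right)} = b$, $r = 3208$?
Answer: $- \frac{8607}{15116} \approx -0.5694$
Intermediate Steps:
$k = 4$ ($k = 4 \cdot 1 = 4$)
$Q{\left(c,K \right)} = - \frac{\left(4 + K\right)^{2}}{4}$
$\frac{Q{\left(15 + 31,-69 \right)} + r}{Z{\left(-38,45 \right)} - 3824} = \frac{- \frac{\left(4 - 69\right)^{2}}{4} + 3208}{45 - 3824} = \frac{- \frac{\left(-65\right)^{2}}{4} + 3208}{-3779} = \left(\left(- \frac{1}{4}\right) 4225 + 3208\right) \left(- \frac{1}{3779}\right) = \left(- \frac{4225}{4} + 3208\right) \left(- \frac{1}{3779}\right) = \frac{8607}{4} \left(- \frac{1}{3779}\right) = - \frac{8607}{15116}$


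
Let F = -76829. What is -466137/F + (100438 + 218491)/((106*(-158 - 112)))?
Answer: -11162155201/2198845980 ≈ -5.0764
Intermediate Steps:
-466137/F + (100438 + 218491)/((106*(-158 - 112))) = -466137/(-76829) + (100438 + 218491)/((106*(-158 - 112))) = -466137*(-1/76829) + 318929/((106*(-270))) = 466137/76829 + 318929/(-28620) = 466137/76829 + 318929*(-1/28620) = 466137/76829 - 318929/28620 = -11162155201/2198845980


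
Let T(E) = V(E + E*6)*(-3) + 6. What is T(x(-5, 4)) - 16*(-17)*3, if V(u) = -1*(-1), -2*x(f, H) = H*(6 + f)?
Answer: 819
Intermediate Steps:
x(f, H) = -H*(6 + f)/2
V(u) = 1
T(E) = 3 (T(E) = 1*(-3) + 6 = -3 + 6 = 3)
T(x(-5, 4)) - 16*(-17)*3 = 3 - 16*(-17)*3 = 3 + 272*3 = 3 + 816 = 819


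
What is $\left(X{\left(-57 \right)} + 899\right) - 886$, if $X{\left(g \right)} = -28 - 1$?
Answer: $-16$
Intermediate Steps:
$X{\left(g \right)} = -29$
$\left(X{\left(-57 \right)} + 899\right) - 886 = \left(-29 + 899\right) - 886 = 870 - 886 = -16$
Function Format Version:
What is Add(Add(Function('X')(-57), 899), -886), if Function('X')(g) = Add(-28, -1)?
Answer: -16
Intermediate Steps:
Function('X')(g) = -29
Add(Add(Function('X')(-57), 899), -886) = Add(Add(-29, 899), -886) = Add(870, -886) = -16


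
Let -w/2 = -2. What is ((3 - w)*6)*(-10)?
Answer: 60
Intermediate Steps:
w = 4 (w = -2*(-2) = 4)
((3 - w)*6)*(-10) = ((3 - 1*4)*6)*(-10) = ((3 - 4)*6)*(-10) = -1*6*(-10) = -6*(-10) = 60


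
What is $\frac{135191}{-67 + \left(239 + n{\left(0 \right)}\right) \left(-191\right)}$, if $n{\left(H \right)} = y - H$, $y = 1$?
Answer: $- \frac{135191}{45907} \approx -2.9449$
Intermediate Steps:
$n{\left(H \right)} = 1 - H$
$\frac{135191}{-67 + \left(239 + n{\left(0 \right)}\right) \left(-191\right)} = \frac{135191}{-67 + \left(239 + \left(1 - 0\right)\right) \left(-191\right)} = \frac{135191}{-67 + \left(239 + \left(1 + 0\right)\right) \left(-191\right)} = \frac{135191}{-67 + \left(239 + 1\right) \left(-191\right)} = \frac{135191}{-67 + 240 \left(-191\right)} = \frac{135191}{-67 - 45840} = \frac{135191}{-45907} = 135191 \left(- \frac{1}{45907}\right) = - \frac{135191}{45907}$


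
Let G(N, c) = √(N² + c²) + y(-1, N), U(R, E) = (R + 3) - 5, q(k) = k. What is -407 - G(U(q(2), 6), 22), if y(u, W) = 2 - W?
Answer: -431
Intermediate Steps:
U(R, E) = -2 + R (U(R, E) = (3 + R) - 5 = -2 + R)
G(N, c) = 2 + √(N² + c²) - N (G(N, c) = √(N² + c²) + (2 - N) = 2 + √(N² + c²) - N)
-407 - G(U(q(2), 6), 22) = -407 - (2 + √((-2 + 2)² + 22²) - (-2 + 2)) = -407 - (2 + √(0² + 484) - 1*0) = -407 - (2 + √(0 + 484) + 0) = -407 - (2 + √484 + 0) = -407 - (2 + 22 + 0) = -407 - 1*24 = -407 - 24 = -431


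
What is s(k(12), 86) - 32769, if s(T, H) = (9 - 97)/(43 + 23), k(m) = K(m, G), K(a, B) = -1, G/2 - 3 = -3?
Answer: -98311/3 ≈ -32770.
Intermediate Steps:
G = 0 (G = 6 + 2*(-3) = 6 - 6 = 0)
k(m) = -1
s(T, H) = -4/3 (s(T, H) = -88/66 = -88*1/66 = -4/3)
s(k(12), 86) - 32769 = -4/3 - 32769 = -98311/3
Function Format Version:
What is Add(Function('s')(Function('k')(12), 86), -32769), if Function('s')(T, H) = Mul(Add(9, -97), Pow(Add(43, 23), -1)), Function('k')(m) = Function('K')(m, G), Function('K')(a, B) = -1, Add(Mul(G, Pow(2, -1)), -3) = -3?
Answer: Rational(-98311, 3) ≈ -32770.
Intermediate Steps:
G = 0 (G = Add(6, Mul(2, -3)) = Add(6, -6) = 0)
Function('k')(m) = -1
Function('s')(T, H) = Rational(-4, 3) (Function('s')(T, H) = Mul(-88, Pow(66, -1)) = Mul(-88, Rational(1, 66)) = Rational(-4, 3))
Add(Function('s')(Function('k')(12), 86), -32769) = Add(Rational(-4, 3), -32769) = Rational(-98311, 3)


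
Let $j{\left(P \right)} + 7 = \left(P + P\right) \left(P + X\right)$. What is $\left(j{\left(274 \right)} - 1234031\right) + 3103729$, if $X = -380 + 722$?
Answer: $2207259$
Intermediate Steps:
$X = 342$
$j{\left(P \right)} = -7 + 2 P \left(342 + P\right)$ ($j{\left(P \right)} = -7 + \left(P + P\right) \left(P + 342\right) = -7 + 2 P \left(342 + P\right)$)
$\left(j{\left(274 \right)} - 1234031\right) + 3103729 = \left(\left(-7 + 2 \cdot 274^{2} + 684 \cdot 274\right) - 1234031\right) + 3103729 = \left(\left(-7 + 2 \cdot 75076 + 187416\right) - 1234031\right) + 3103729 = \left(\left(-7 + 150152 + 187416\right) - 1234031\right) + 3103729 = \left(337561 - 1234031\right) + 3103729 = -896470 + 3103729 = 2207259$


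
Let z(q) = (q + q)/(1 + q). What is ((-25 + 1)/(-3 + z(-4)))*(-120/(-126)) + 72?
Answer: 984/7 ≈ 140.57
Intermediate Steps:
z(q) = 2*q/(1 + q) (z(q) = (2*q)/(1 + q) = 2*q/(1 + q))
((-25 + 1)/(-3 + z(-4)))*(-120/(-126)) + 72 = ((-25 + 1)/(-3 + 2*(-4)/(1 - 4)))*(-120/(-126)) + 72 = (-24/(-3 + 2*(-4)/(-3)))*(-120*(-1/126)) + 72 = -24/(-3 + 2*(-4)*(-⅓))*(20/21) + 72 = -24/(-3 + 8/3)*(20/21) + 72 = -24/(-⅓)*(20/21) + 72 = -24*(-3)*(20/21) + 72 = 72*(20/21) + 72 = 480/7 + 72 = 984/7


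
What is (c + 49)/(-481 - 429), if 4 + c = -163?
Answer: 59/455 ≈ 0.12967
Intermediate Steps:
c = -167 (c = -4 - 163 = -167)
(c + 49)/(-481 - 429) = (-167 + 49)/(-481 - 429) = -118/(-910) = -118*(-1/910) = 59/455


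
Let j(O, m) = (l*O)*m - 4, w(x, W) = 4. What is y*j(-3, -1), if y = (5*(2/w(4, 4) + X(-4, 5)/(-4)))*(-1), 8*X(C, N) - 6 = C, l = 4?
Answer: -35/2 ≈ -17.500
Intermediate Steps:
X(C, N) = ¾ + C/8
j(O, m) = -4 + 4*O*m (j(O, m) = (4*O)*m - 4 = 4*O*m - 4 = -4 + 4*O*m)
y = -35/16 (y = (5*(2/4 + (¾ + (⅛)*(-4))/(-4)))*(-1) = (5*(2*(¼) + (¾ - ½)*(-¼)))*(-1) = (5*(½ + (¼)*(-¼)))*(-1) = (5*(½ - 1/16))*(-1) = (5*(7/16))*(-1) = (35/16)*(-1) = -35/16 ≈ -2.1875)
y*j(-3, -1) = -35*(-4 + 4*(-3)*(-1))/16 = -35*(-4 + 12)/16 = -35/16*8 = -35/2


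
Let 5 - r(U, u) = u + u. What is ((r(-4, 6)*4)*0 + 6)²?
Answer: 36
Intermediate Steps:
r(U, u) = 5 - 2*u (r(U, u) = 5 - (u + u) = 5 - 2*u)
((r(-4, 6)*4)*0 + 6)² = (((5 - 2*6)*4)*0 + 6)² = (((5 - 12)*4)*0 + 6)² = (-7*4*0 + 6)² = (-28*0 + 6)² = (0 + 6)² = 6² = 36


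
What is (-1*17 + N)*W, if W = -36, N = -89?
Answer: 3816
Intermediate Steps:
(-1*17 + N)*W = (-1*17 - 89)*(-36) = (-17 - 89)*(-36) = -106*(-36) = 3816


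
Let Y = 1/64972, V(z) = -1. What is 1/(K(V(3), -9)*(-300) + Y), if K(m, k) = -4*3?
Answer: 64972/233899201 ≈ 0.00027778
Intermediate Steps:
K(m, k) = -12
Y = 1/64972 ≈ 1.5391e-5
1/(K(V(3), -9)*(-300) + Y) = 1/(-12*(-300) + 1/64972) = 1/(3600 + 1/64972) = 1/(233899201/64972) = 64972/233899201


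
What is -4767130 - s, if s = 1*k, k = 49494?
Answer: -4816624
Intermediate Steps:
s = 49494 (s = 1*49494 = 49494)
-4767130 - s = -4767130 - 1*49494 = -4767130 - 49494 = -4816624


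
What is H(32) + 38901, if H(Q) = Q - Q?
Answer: 38901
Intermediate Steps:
H(Q) = 0
H(32) + 38901 = 0 + 38901 = 38901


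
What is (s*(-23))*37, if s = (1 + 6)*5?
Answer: -29785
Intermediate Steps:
s = 35 (s = 7*5 = 35)
(s*(-23))*37 = (35*(-23))*37 = -805*37 = -29785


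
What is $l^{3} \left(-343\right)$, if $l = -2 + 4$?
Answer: $-2744$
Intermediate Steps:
$l = 2$
$l^{3} \left(-343\right) = 2^{3} \left(-343\right) = 8 \left(-343\right) = -2744$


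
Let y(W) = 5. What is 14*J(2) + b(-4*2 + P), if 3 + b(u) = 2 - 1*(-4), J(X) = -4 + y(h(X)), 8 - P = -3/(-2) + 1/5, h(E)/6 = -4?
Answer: 17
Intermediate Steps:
h(E) = -24 (h(E) = 6*(-4) = -24)
P = 63/10 (P = 8 - (-3/(-2) + 1/5) = 8 - (-3*(-½) + 1*(⅕)) = 8 - (3/2 + ⅕) = 8 - 1*17/10 = 8 - 17/10 = 63/10 ≈ 6.3000)
J(X) = 1 (J(X) = -4 + 5 = 1)
b(u) = 3 (b(u) = -3 + (2 - 1*(-4)) = -3 + (2 + 4) = -3 + 6 = 3)
14*J(2) + b(-4*2 + P) = 14*1 + 3 = 14 + 3 = 17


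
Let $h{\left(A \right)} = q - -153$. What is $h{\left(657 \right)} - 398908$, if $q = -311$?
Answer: $-399066$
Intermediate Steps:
$h{\left(A \right)} = -158$ ($h{\left(A \right)} = -311 - -153 = -311 + 153 = -158$)
$h{\left(657 \right)} - 398908 = -158 - 398908 = -399066$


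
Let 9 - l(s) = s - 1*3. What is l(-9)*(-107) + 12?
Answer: -2235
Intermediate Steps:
l(s) = 12 - s (l(s) = 9 - (s - 1*3) = 9 - (s - 3) = 9 - (-3 + s) = 9 + (3 - s) = 12 - s)
l(-9)*(-107) + 12 = (12 - 1*(-9))*(-107) + 12 = (12 + 9)*(-107) + 12 = 21*(-107) + 12 = -2247 + 12 = -2235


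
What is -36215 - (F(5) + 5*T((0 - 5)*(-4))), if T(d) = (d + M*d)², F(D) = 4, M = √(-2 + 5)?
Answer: -44219 - 4000*√3 ≈ -51147.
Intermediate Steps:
M = √3 ≈ 1.7320
T(d) = (d + d*√3)² (T(d) = (d + √3*d)² = (d + d*√3)²)
-36215 - (F(5) + 5*T((0 - 5)*(-4))) = -36215 - (4 + 5*(((0 - 5)*(-4))²*(1 + √3)²)) = -36215 - (4 + 5*((-5*(-4))²*(1 + √3)²)) = -36215 - (4 + 5*(20²*(1 + √3)²)) = -36215 - (4 + 5*(400*(1 + √3)²)) = -36215 - (4 + 2000*(1 + √3)²) = -36215 + (-4 - 2000*(1 + √3)²) = -36219 - 2000*(1 + √3)²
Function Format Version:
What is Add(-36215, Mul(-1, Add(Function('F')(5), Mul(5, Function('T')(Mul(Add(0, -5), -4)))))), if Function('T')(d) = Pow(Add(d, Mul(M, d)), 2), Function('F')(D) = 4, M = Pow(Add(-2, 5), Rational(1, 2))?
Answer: Add(-44219, Mul(-4000, Pow(3, Rational(1, 2)))) ≈ -51147.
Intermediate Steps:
M = Pow(3, Rational(1, 2)) ≈ 1.7320
Function('T')(d) = Pow(Add(d, Mul(d, Pow(3, Rational(1, 2)))), 2) (Function('T')(d) = Pow(Add(d, Mul(Pow(3, Rational(1, 2)), d)), 2) = Pow(Add(d, Mul(d, Pow(3, Rational(1, 2)))), 2))
Add(-36215, Mul(-1, Add(Function('F')(5), Mul(5, Function('T')(Mul(Add(0, -5), -4)))))) = Add(-36215, Mul(-1, Add(4, Mul(5, Mul(Pow(Mul(Add(0, -5), -4), 2), Pow(Add(1, Pow(3, Rational(1, 2))), 2)))))) = Add(-36215, Mul(-1, Add(4, Mul(5, Mul(Pow(Mul(-5, -4), 2), Pow(Add(1, Pow(3, Rational(1, 2))), 2)))))) = Add(-36215, Mul(-1, Add(4, Mul(5, Mul(Pow(20, 2), Pow(Add(1, Pow(3, Rational(1, 2))), 2)))))) = Add(-36215, Mul(-1, Add(4, Mul(5, Mul(400, Pow(Add(1, Pow(3, Rational(1, 2))), 2)))))) = Add(-36215, Mul(-1, Add(4, Mul(2000, Pow(Add(1, Pow(3, Rational(1, 2))), 2))))) = Add(-36215, Add(-4, Mul(-2000, Pow(Add(1, Pow(3, Rational(1, 2))), 2)))) = Add(-36219, Mul(-2000, Pow(Add(1, Pow(3, Rational(1, 2))), 2)))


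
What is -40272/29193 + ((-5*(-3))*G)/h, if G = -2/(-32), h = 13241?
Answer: -2843808979/2061570736 ≈ -1.3794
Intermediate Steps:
G = 1/16 (G = -2*(-1/32) = 1/16 ≈ 0.062500)
-40272/29193 + ((-5*(-3))*G)/h = -40272/29193 + (-5*(-3)*(1/16))/13241 = -40272*1/29193 + (15*(1/16))*(1/13241) = -13424/9731 + (15/16)*(1/13241) = -13424/9731 + 15/211856 = -2843808979/2061570736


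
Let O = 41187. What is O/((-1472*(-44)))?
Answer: 41187/64768 ≈ 0.63592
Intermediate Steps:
O/((-1472*(-44))) = 41187/((-1472*(-44))) = 41187/64768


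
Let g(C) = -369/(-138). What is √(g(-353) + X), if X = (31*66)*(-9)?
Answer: I*√38958366/46 ≈ 135.69*I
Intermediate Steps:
g(C) = 123/46 (g(C) = -369*(-1/138) = 123/46)
X = -18414 (X = 2046*(-9) = -18414)
√(g(-353) + X) = √(123/46 - 18414) = √(-846921/46) = I*√38958366/46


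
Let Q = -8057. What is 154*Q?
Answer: -1240778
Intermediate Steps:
154*Q = 154*(-8057) = -1240778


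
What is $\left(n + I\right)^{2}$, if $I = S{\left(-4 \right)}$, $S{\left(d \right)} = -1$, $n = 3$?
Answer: $4$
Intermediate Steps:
$I = -1$
$\left(n + I\right)^{2} = \left(3 - 1\right)^{2} = 2^{2} = 4$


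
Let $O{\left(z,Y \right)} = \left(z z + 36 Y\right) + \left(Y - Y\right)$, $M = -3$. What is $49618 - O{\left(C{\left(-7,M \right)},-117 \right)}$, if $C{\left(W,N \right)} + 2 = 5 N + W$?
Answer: $53254$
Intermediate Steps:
$C{\left(W,N \right)} = -2 + W + 5 N$ ($C{\left(W,N \right)} = -2 + \left(5 N + W\right) = -2 + \left(W + 5 N\right) = -2 + W + 5 N$)
$O{\left(z,Y \right)} = z^{2} + 36 Y$ ($O{\left(z,Y \right)} = \left(z^{2} + 36 Y\right) + 0 = z^{2} + 36 Y$)
$49618 - O{\left(C{\left(-7,M \right)},-117 \right)} = 49618 - \left(\left(-2 - 7 + 5 \left(-3\right)\right)^{2} + 36 \left(-117\right)\right) = 49618 - \left(\left(-2 - 7 - 15\right)^{2} - 4212\right) = 49618 - \left(\left(-24\right)^{2} - 4212\right) = 49618 - \left(576 - 4212\right) = 49618 - -3636 = 49618 + 3636 = 53254$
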